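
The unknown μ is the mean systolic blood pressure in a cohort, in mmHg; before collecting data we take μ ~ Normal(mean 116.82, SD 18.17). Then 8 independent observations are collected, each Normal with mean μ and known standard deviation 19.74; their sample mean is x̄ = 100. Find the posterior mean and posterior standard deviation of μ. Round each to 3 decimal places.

With known σ, the Normal prior is conjugate. Weight on the data is w = (n/σ²)/(n/σ² + 1/τ₀²) = 0.0205303/(0.0205303+0.00302894) = 0.87143.
Posterior mean = w·x̄ + (1−w)·μ₀ = 0.87143·100 + 0.12857·116.82 = 102.162. Posterior variance = 1/(0.0205303+0.00302894) = 42.4462, so SD = 6.515.

Posterior mean ≈ 102.162; posterior SD ≈ 6.515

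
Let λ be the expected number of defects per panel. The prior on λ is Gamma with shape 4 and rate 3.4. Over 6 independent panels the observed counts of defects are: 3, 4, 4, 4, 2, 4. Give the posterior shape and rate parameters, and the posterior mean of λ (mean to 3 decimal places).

Posterior: Gamma(shape=25, rate=9.4); mean ≈ 2.660

The Poisson likelihood adds the total count to the shape and the number of exposure periods to the rate. Here ∑xᵢ = 21 and n = 6, so shape 4→25 and rate 3.4→9.4.
Posterior mean = shape/rate = 25/9.4 = 2.660.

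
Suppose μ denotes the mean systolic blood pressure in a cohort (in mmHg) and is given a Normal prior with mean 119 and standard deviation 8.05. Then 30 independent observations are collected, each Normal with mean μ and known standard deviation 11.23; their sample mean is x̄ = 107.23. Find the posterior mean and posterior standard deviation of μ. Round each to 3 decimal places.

Posterior mean ≈ 107.947; posterior SD ≈ 1.987

Prior precision 1/τ₀² = 1/8.05² = 0.0154315; data precision n/σ² = 30/11.23² = 0.237882.
Posterior precision = 0.0154315 + 0.237882 = 0.253314, giving posterior SD = 1/√0.253314 = 1.987.
Posterior mean = (0.0154315·119 + 0.237882·107.23) / 0.253314 = 107.947.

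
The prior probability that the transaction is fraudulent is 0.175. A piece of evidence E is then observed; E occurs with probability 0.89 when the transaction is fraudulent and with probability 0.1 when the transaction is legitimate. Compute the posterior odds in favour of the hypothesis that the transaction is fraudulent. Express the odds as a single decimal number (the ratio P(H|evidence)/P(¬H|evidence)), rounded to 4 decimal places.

Prior odds = 0.175/(1−0.175) = 0.21212.
Likelihood ratio for E = 0.89/0.1 = 8.9000.
Posterior odds = prior odds × LR = 1.8879.

Posterior odds ≈ 1.8879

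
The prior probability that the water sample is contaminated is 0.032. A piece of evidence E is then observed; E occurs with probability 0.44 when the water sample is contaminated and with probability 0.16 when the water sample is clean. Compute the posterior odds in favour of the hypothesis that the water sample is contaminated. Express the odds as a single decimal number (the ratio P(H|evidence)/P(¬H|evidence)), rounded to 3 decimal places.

Posterior odds ≈ 0.091

Prior odds = 0.032/(1−0.032) = 0.033058. In log-odds, ln(0.033058) = -3.4095.
Add log likelihood ratio: ln(2.7500) = 1.0116.
Posterior log-odds = -2.3979, so posterior odds = exp(-2.3979) = 0.090909.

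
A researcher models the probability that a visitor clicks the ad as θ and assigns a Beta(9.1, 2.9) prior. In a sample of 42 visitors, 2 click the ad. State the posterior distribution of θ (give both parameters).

Posterior: Beta(11.1, 42.9)

Observing 2 successes and 40 failures updates Beta(9.1, 2.9) by adding the success and failure counts to the two shape parameters: α = 9.1+2 = 11.1, β = 2.9+40 = 42.9.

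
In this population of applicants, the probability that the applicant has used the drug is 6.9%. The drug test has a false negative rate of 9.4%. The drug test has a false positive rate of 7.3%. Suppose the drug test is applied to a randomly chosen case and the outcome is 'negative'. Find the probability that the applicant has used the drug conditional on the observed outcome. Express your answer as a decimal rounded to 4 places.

Let H be the event that the applicant has used the drug. P(H) = 0.069, so P(¬H) = 0.931. With E the 'negative' result, P(E|H) = 0.094 and P(E|¬H) = 0.927.
P(E) = 0.094·0.069 + 0.927·0.931 = 0.0064860 + 0.86304 = 0.86952.
By Bayes' theorem, P(H|E) = 0.0064860 / 0.86952 = 0.0075.

P(H | E) ≈ 0.0075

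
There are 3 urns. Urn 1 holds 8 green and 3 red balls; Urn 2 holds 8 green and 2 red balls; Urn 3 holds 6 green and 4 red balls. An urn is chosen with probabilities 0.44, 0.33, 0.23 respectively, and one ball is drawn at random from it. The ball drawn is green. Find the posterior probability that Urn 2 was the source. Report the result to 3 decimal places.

P(green|Urn 1) = 0.7273; P(green|Urn 2) = 0.8; P(green|Urn 3) = 0.6.
Prior × likelihood for each source: 0.44·0.7273=0.3200, 0.33·0.8=0.2640, 0.23·0.6=0.1380. Summing gives P(green) = 0.72200.
P(Urn 2 | green) = 0.2640 / 0.72200 = 0.366.

Posterior probability ≈ 0.366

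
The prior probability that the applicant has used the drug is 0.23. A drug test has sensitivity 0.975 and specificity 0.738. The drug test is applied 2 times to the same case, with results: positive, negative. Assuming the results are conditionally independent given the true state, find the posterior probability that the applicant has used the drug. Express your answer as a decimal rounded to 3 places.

With H the event that the applicant has used the drug, the joint likelihood of the observed sequence is P(data|H) = 0.975·0.025 = 0.024375 and P(data|¬H) = 0.262·0.738 = 0.19336.
Bayes: P(H|data) = 0.23·0.024375 / (0.23·0.024375 + 0.77·0.19336) = 0.0056063/0.15449 = 0.0363.

Posterior P(H) ≈ 0.036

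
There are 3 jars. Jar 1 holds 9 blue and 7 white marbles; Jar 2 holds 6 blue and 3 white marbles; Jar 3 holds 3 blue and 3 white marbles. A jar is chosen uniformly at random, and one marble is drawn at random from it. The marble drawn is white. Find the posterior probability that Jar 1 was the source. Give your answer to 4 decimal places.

Posterior probability ≈ 0.3443

P(white|Jar 1) = 0.4375; P(white|Jar 2) = 0.3333; P(white|Jar 3) = 0.5.
Prior × likelihood for each source: 0.333333·0.4375=0.1458, 0.333333·0.3333=0.1111, 0.333333·0.5=0.1667. Summing gives P(white) = 0.42361.
P(Jar 1 | white) = 0.1458 / 0.42361 = 0.3443.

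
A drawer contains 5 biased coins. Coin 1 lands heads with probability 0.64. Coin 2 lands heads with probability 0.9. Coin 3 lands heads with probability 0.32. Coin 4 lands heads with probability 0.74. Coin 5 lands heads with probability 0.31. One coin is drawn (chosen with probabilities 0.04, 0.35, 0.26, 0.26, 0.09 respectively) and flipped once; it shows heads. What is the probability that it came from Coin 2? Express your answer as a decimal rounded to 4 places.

Tabulate prior·likelihood by source: [1] prior 0.04, lik 0.64, product 0.02560; [2] prior 0.35, lik 0.9, product 0.3150; [3] prior 0.26, lik 0.32, product 0.08320; [4] prior 0.26, lik 0.74, product 0.1924; [5] prior 0.09, lik 0.31, product 0.02790.
Normalizing constant = 0.64410; the posterior for Coin 2 is its product over the sum, 0.3150/0.64410 = 0.4891.

Posterior probability ≈ 0.4891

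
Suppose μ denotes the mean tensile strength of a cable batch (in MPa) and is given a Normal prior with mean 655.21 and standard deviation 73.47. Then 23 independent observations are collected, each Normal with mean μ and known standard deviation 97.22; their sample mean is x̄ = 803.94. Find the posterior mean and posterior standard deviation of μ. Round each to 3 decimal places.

Posterior mean ≈ 793.418; posterior SD ≈ 19.542

Prior precision 1/τ₀² = 1/73.47² = 0.00018526; data precision n/σ² = 23/97.22² = 0.00243342.
Posterior precision = 0.00018526 + 0.00243342 = 0.00261868, giving posterior SD = 1/√0.00261868 = 19.542.
Posterior mean = (0.00018526·655.21 + 0.00243342·803.94) / 0.00261868 = 793.418.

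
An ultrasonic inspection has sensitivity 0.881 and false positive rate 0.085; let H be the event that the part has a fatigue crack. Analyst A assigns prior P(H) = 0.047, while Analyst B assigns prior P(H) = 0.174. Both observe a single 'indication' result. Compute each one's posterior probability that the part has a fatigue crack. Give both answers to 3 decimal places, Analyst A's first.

Analyst A: 0.338; Analyst B: 0.686

The likelihood ratio for an 'indication' result is 0.881/0.085 = 10.365.
Analyst A: prior odds 0.047/0.953 = 0.049318; posterior odds 0.51117; posterior probability 0.338.
Analyst B: prior odds 0.174/0.826 = 0.21065; posterior odds 2.1834; posterior probability 0.686.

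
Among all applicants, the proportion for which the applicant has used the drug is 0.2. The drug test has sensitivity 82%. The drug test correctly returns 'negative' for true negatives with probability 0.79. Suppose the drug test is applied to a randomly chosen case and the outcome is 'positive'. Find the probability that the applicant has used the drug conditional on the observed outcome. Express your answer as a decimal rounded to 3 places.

Let H be the event that the applicant has used the drug. P(H) = 0.2, so P(¬H) = 0.8. With E the 'positive' result, P(E|H) = 0.82 and P(E|¬H) = 0.21.
P(E) = 0.82·0.2 + 0.21·0.8 = 0.16400 + 0.16800 = 0.33200.
By Bayes' theorem, P(H|E) = 0.16400 / 0.33200 = 0.494.

P(H | E) ≈ 0.494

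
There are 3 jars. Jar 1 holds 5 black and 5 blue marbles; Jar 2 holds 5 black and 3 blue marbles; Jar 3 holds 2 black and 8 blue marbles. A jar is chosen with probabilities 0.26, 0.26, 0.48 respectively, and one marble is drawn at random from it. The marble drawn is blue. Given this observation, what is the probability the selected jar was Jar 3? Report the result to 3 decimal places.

Tabulate prior·likelihood by source: [1] prior 0.26, lik 0.5, product 0.1300; [2] prior 0.26, lik 0.375, product 0.09750; [3] prior 0.48, lik 0.8, product 0.3840.
Normalizing constant = 0.61150; the posterior for Jar 3 is its product over the sum, 0.3840/0.61150 = 0.628.

Posterior probability ≈ 0.628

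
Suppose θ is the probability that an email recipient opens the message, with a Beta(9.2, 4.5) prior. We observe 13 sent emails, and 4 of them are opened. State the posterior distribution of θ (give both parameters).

Posterior: Beta(13.2, 13.5)

The binomial likelihood is conjugate to the Beta prior: with 4 successes and 9 failures, the posterior is Beta(9.2+4, 4.5+9) = Beta(13.2, 13.5).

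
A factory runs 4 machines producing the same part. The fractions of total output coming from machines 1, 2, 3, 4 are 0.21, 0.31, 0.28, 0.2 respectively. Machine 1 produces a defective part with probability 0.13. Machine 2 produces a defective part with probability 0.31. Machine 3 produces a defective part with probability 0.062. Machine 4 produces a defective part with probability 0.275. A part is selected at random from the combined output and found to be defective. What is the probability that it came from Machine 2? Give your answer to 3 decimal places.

Tabulate prior·likelihood by source: [1] prior 0.21, lik 0.13, product 0.02730; [2] prior 0.31, lik 0.31, product 0.09610; [3] prior 0.28, lik 0.062, product 0.01736; [4] prior 0.2, lik 0.275, product 0.05500.
Normalizing constant = 0.19576; the posterior for Machine 2 is its product over the sum, 0.09610/0.19576 = 0.491.

Posterior probability ≈ 0.491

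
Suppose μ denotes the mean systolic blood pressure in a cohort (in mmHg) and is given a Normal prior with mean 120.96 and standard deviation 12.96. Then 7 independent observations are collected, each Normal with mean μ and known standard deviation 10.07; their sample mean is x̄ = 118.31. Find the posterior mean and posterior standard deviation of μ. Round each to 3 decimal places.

Posterior mean ≈ 118.520; posterior SD ≈ 3.652

With known σ, the Normal prior is conjugate. Weight on the data is w = (n/σ²)/(n/σ² + 1/τ₀²) = 0.0690302/(0.0690302+0.00595374) = 0.92060.
Posterior mean = w·x̄ + (1−w)·μ₀ = 0.92060·118.31 + 0.079400·120.96 = 118.520. Posterior variance = 1/(0.0690302+0.00595374) = 13.3362, so SD = 3.652.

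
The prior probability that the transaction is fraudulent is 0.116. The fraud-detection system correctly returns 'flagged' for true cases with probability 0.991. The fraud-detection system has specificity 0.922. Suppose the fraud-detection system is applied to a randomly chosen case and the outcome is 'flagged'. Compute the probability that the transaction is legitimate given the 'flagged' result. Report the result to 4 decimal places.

Let H be the event that the transaction is fraudulent. P(H) = 0.116, so P(¬H) = 0.884. With E the 'flagged' result, P(E|H) = 0.991 and P(E|¬H) = 0.078.
P(E) = 0.991·0.116 + 0.078·0.884 = 0.11496 + 0.068952 = 0.18391.
By Bayes' theorem, P(H|E) = 0.11496 / 0.18391 = 0.6251. Hence P(¬H|E) = 1 − 0.6251 = 0.3749.

P(¬H | E) ≈ 0.3749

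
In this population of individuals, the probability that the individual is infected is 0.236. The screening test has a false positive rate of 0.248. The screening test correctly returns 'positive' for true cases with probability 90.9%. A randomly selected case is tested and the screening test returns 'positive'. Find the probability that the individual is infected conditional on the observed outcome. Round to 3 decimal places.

P(H | E) ≈ 0.531

Write H for 'the individual is infected'. Prior odds H:¬H = 0.236/0.764 = 0.30890. For the 'positive' outcome, the likelihood ratio is 0.909/0.248 = 3.6653.
Posterior odds = 0.30890 × 3.6653 = 1.1322, so P(H|E) = 1.1322/(1+1.1322) = 0.531.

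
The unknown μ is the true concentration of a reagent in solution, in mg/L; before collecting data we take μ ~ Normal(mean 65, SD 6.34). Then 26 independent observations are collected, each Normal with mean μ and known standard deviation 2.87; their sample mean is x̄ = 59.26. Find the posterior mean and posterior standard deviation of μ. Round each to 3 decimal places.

Prior precision 1/τ₀² = 1/6.34² = 0.0248783; data precision n/σ² = 26/2.87² = 3.15653.
Posterior precision = 0.0248783 + 3.15653 = 3.18141, giving posterior SD = 1/√3.18141 = 0.561.
Posterior mean = (0.0248783·65 + 3.15653·59.26) / 3.18141 = 59.305.

Posterior mean ≈ 59.305; posterior SD ≈ 0.561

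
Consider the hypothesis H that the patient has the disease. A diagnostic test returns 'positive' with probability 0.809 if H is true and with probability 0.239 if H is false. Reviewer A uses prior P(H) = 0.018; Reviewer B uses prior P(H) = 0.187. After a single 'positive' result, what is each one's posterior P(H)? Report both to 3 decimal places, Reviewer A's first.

Reviewer A: 0.058; Reviewer B: 0.438

The likelihood ratio for a 'positive' result is 0.809/0.239 = 3.3849.
Reviewer A: prior odds 0.018/0.982 = 0.018330; posterior odds 0.062046; posterior probability 0.058.
Reviewer B: prior odds 0.187/0.813 = 0.23001; posterior odds 0.77858; posterior probability 0.438.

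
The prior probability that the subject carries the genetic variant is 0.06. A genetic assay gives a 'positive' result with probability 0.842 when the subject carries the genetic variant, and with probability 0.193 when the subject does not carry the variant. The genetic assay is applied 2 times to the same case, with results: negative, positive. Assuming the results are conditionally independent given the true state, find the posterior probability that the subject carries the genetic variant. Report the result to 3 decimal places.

Posterior P(H) ≈ 0.052

With H the event that the subject carries the genetic variant, the joint likelihood of the observed sequence is P(data|H) = 0.158·0.842 = 0.13304 and P(data|¬H) = 0.807·0.193 = 0.15575.
Bayes: P(H|data) = 0.06·0.13304 / (0.06·0.13304 + 0.94·0.15575) = 0.0079822/0.15439 = 0.0517.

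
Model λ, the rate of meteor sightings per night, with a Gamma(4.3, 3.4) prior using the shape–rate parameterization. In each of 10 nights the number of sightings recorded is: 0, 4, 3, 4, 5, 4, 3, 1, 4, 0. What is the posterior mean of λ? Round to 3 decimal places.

The Poisson likelihood adds the total count to the shape and the number of exposure periods to the rate. Here ∑xᵢ = 28 and n = 10, so shape 4.3→32.3 and rate 3.4→13.4.
Posterior mean = shape/rate = 32.3/13.4 = 2.410.

Posterior mean ≈ 2.410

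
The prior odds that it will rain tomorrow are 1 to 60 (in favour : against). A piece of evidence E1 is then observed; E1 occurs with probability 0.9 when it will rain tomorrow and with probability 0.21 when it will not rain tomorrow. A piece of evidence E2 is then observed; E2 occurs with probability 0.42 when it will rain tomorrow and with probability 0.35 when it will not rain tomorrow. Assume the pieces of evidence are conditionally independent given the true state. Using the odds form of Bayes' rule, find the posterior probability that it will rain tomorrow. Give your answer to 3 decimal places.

Prior odds = 1/60 = 0.016667.
Likelihood ratio for E1 = 0.9/0.21 = 4.2857.
Likelihood ratio for E2 = 0.42/0.35 = 1.2000.
Posterior odds = prior odds × LR₁ × LR₂ = 0.085714.
Posterior probability = odds/(1+odds) = 0.085714/1.0857 = 0.079.

Posterior probability ≈ 0.079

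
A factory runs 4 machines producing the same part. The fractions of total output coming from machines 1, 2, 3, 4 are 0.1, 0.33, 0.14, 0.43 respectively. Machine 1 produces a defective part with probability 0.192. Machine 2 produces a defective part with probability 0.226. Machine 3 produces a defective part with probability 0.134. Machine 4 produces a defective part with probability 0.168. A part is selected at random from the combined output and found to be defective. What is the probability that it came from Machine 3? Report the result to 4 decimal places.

Tabulate prior·likelihood by source: [1] prior 0.1, lik 0.192, product 0.01920; [2] prior 0.33, lik 0.226, product 0.07458; [3] prior 0.14, lik 0.134, product 0.01876; [4] prior 0.43, lik 0.168, product 0.07224.
Normalizing constant = 0.18478; the posterior for Machine 3 is its product over the sum, 0.01876/0.18478 = 0.1015.

Posterior probability ≈ 0.1015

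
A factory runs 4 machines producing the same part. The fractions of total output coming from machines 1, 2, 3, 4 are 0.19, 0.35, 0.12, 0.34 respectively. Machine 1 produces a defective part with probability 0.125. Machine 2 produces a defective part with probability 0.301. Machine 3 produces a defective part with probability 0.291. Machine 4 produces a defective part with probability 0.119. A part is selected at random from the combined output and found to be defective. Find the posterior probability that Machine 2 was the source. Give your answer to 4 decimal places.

P(defective|M1) = 0.125; P(defective|M2) = 0.301; P(defective|M3) = 0.291; P(defective|M4) = 0.119.
Prior × likelihood for each source: 0.19·0.125=0.02375, 0.35·0.301=0.1053, 0.12·0.291=0.03492, 0.34·0.119=0.04046. Summing gives P(defective) = 0.20448.
P(Machine 2 | defective) = 0.1053 / 0.20448 = 0.5152.

Posterior probability ≈ 0.5152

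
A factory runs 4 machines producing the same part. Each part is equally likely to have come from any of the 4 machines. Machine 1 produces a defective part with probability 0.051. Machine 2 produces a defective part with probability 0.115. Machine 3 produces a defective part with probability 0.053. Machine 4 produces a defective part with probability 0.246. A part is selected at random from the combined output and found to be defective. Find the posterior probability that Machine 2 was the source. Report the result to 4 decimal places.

P(defective|M1) = 0.051; P(defective|M2) = 0.115; P(defective|M3) = 0.053; P(defective|M4) = 0.246.
Prior × likelihood for each source: 0.25·0.051=0.01275, 0.25·0.115=0.02875, 0.25·0.053=0.01325, 0.25·0.246=0.06150. Summing gives P(defective) = 0.11625.
P(Machine 2 | defective) = 0.02875 / 0.11625 = 0.2473.

Posterior probability ≈ 0.2473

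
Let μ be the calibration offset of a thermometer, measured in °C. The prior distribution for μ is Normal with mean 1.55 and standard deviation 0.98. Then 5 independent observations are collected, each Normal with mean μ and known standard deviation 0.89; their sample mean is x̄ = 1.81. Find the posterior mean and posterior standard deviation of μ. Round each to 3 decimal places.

Posterior mean ≈ 1.773; posterior SD ≈ 0.369

With known σ, the Normal prior is conjugate. Weight on the data is w = (n/σ²)/(n/σ² + 1/τ₀²) = 6.31233/(6.31233+1.04123) = 0.85840.
Posterior mean = w·x̄ + (1−w)·μ₀ = 0.85840·1.81 + 0.14160·1.55 = 1.773. Posterior variance = 1/(6.31233+1.04123) = 0.135988, so SD = 0.369.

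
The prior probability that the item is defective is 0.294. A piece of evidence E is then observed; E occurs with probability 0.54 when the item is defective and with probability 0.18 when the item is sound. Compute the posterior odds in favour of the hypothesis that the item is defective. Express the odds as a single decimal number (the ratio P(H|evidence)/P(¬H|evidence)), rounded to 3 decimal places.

Prior odds = 0.294/(1−0.294) = 0.41643.
Likelihood ratio for E = 0.54/0.18 = 3.0000.
Posterior odds = prior odds × LR = 1.2493.

Posterior odds ≈ 1.249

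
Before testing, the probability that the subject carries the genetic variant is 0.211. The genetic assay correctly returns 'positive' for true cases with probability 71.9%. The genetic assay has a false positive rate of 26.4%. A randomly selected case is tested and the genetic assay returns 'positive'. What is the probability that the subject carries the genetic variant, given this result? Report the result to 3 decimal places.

P(H | E) ≈ 0.421

Let H be the event that the subject carries the genetic variant. P(H) = 0.211, so P(¬H) = 0.789. With E the 'positive' result, P(E|H) = 0.719 and P(E|¬H) = 0.264.
P(E) = 0.719·0.211 + 0.264·0.789 = 0.15171 + 0.20830 = 0.36001.
By Bayes' theorem, P(H|E) = 0.15171 / 0.36001 = 0.421.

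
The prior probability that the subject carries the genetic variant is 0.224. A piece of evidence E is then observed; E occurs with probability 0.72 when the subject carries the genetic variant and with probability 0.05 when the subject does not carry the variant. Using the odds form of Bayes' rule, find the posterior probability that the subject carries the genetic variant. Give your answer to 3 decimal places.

Posterior probability ≈ 0.806

Prior odds = 0.224/(1−0.224) = 0.28866.
Likelihood ratio for E = 0.72/0.05 = 14.400.
Posterior odds = prior odds × LR = 4.1567.
Posterior probability = odds/(1+odds) = 4.1567/5.1567 = 0.806.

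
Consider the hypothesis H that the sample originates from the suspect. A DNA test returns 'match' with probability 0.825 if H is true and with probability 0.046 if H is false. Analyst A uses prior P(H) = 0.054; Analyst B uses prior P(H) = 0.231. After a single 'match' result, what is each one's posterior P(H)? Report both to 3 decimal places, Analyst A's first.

P('+'|H) = 0.825, P('+'|¬H) = 0.046.
Analyst A: numerator 0.825·0.054 = 0.044550; evidence = 0.044550+0.046·0.946 = 0.088066; posterior = 0.506.
Analyst B: numerator 0.825·0.231 = 0.19057; evidence = 0.19057+0.046·0.769 = 0.22595; posterior = 0.843.

Analyst A: 0.506; Analyst B: 0.843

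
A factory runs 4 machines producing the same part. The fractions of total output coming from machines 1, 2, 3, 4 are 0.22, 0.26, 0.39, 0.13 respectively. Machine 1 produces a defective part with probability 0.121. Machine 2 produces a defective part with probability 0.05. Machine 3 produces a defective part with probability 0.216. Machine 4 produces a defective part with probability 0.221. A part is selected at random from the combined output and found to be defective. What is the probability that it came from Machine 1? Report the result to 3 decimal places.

Tabulate prior·likelihood by source: [1] prior 0.22, lik 0.121, product 0.02662; [2] prior 0.26, lik 0.05, product 0.01300; [3] prior 0.39, lik 0.216, product 0.08424; [4] prior 0.13, lik 0.221, product 0.02873.
Normalizing constant = 0.15259; the posterior for Machine 1 is its product over the sum, 0.02662/0.15259 = 0.174.

Posterior probability ≈ 0.174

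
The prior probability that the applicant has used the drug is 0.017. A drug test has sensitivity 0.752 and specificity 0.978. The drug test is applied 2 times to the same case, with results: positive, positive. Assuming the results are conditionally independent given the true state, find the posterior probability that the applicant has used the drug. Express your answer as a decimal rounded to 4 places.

Posterior P(H) ≈ 0.9528

With H the event that the applicant has used the drug, the joint likelihood of the observed sequence is P(data|H) = 0.752·0.752 = 0.56550 and P(data|¬H) = 0.022·0.022 = 0.00048400.
Bayes: P(H|data) = 0.017·0.56550 / (0.017·0.56550 + 0.983·0.00048400) = 0.0096136/0.010089 = 0.9528.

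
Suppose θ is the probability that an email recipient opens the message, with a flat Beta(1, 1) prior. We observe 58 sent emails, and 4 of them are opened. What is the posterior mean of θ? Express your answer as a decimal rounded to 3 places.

Posterior mean ≈ 0.083

Observing 4 successes and 54 failures updates Beta(1, 1) by adding the success and failure counts to the two shape parameters: α = 1+4 = 5, β = 1+54 = 55.
Posterior mean = α/(α+β) = 5/60 = 0.083.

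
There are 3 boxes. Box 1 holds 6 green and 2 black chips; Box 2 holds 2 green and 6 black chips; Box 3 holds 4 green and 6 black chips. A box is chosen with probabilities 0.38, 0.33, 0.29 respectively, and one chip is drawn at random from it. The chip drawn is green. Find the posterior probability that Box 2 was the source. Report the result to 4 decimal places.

Posterior probability ≈ 0.1706

P(green|Box 1) = 0.75; P(green|Box 2) = 0.25; P(green|Box 3) = 0.4.
Prior × likelihood for each source: 0.38·0.75=0.2850, 0.33·0.25=0.08250, 0.29·0.4=0.1160. Summing gives P(green) = 0.48350.
P(Box 2 | green) = 0.08250 / 0.48350 = 0.1706.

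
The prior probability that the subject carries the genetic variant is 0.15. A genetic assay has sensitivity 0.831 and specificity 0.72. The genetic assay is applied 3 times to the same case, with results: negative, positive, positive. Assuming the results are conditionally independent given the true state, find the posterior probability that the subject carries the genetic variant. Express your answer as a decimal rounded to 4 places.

With H the event that the subject carries the genetic variant, the joint likelihood of the observed sequence is P(data|H) = 0.169·0.831·0.831 = 0.11670 and P(data|¬H) = 0.72·0.28·0.28 = 0.056448.
Bayes: P(H|data) = 0.15·0.11670 / (0.15·0.11670 + 0.85·0.056448) = 0.017506/0.065487 = 0.2673.

Posterior P(H) ≈ 0.2673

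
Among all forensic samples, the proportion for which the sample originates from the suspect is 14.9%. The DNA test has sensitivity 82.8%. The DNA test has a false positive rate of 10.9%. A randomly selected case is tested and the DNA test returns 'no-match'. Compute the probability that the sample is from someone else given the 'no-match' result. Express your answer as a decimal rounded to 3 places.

P(¬H | E) ≈ 0.967

Let H be the event that the sample originates from the suspect. P(H) = 0.149, so P(¬H) = 0.851. With E the 'no-match' result, P(E|H) = 0.172 and P(E|¬H) = 0.891.
P(E) = 0.172·0.149 + 0.891·0.851 = 0.025628 + 0.75824 = 0.78387.
By Bayes' theorem, P(H|E) = 0.025628 / 0.78387 = 0.033. Hence P(¬H|E) = 1 − 0.033 = 0.967.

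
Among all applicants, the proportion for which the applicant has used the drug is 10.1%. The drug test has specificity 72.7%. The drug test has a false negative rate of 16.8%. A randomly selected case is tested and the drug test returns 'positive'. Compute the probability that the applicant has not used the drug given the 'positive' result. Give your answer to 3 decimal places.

Let H be the event that the applicant has used the drug. P(H) = 0.101, so P(¬H) = 0.899. With E the 'positive' result, P(E|H) = 0.832 and P(E|¬H) = 0.273.
P(E) = 0.832·0.101 + 0.273·0.899 = 0.084032 + 0.24543 = 0.32946.
By Bayes' theorem, P(H|E) = 0.084032 / 0.32946 = 0.255. Hence P(¬H|E) = 1 − 0.255 = 0.745.

P(¬H | E) ≈ 0.745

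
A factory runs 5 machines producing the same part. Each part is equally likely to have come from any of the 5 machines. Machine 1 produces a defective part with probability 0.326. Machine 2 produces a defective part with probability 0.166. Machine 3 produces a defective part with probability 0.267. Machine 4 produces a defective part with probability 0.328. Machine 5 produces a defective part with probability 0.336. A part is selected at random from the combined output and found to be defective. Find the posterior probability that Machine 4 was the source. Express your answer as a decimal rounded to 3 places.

Tabulate prior·likelihood by source: [1] prior 0.2, lik 0.326, product 0.06520; [2] prior 0.2, lik 0.166, product 0.03320; [3] prior 0.2, lik 0.267, product 0.05340; [4] prior 0.2, lik 0.328, product 0.06560; [5] prior 0.2, lik 0.336, product 0.06720.
Normalizing constant = 0.28460; the posterior for Machine 4 is its product over the sum, 0.06560/0.28460 = 0.230.

Posterior probability ≈ 0.230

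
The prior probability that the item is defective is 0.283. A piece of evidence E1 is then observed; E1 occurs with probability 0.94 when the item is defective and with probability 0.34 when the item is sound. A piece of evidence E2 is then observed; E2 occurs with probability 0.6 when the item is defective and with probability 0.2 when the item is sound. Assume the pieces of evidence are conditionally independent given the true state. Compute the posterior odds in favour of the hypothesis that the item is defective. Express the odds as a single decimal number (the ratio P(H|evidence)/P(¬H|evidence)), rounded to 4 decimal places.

Posterior odds ≈ 3.2737

Prior odds = 0.283/(1−0.283) = 0.39470. In log-odds, ln(0.39470) = -0.92963.
Add log likelihood ratios: ln(2.7647) + ln(3.0000) = 2.1155.
Posterior log-odds = 1.1859, so posterior odds = exp(1.1859) = 3.2737.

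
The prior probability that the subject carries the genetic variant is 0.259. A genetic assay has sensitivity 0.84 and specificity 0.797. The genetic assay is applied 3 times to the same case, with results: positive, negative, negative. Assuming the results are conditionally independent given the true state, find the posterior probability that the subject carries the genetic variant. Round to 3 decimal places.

Posterior P(H) ≈ 0.055

Let H be the event that the subject carries the genetic variant; start with P(H) = 0.259. P('positive'|H) = 0.84, P('positive'|¬H) = 0.203.
Update on result 1 ('positive'): P(H) ← 0.84·0.2590 / (0.84·0.2590 + 0.203·0.7410) = 0.21756/0.36798 = 0.5912.
Update on result 2 ('negative'): P(H) ← 0.16·0.5912 / (0.16·0.5912 + 0.797·0.4088) = 0.094596/0.42039 = 0.2250.
Update on result 3 ('negative'): P(H) ← 0.16·0.2250 / (0.16·0.2250 + 0.797·0.7750) = 0.036003/0.65366 = 0.0551.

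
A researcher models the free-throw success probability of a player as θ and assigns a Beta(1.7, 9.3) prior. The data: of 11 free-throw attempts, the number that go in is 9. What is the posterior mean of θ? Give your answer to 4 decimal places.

Posterior mean ≈ 0.4864

Observing 9 successes and 2 failures updates Beta(1.7, 9.3) by adding the success and failure counts to the two shape parameters: α = 1.7+9 = 10.7, β = 9.3+2 = 11.3.
Posterior mean = α/(α+β) = 10.7/22 = 0.4864.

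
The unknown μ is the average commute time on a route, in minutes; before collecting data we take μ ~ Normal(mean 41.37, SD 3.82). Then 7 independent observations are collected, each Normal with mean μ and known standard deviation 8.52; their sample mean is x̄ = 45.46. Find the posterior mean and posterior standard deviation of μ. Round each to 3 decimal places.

Prior precision 1/τ₀² = 1/3.82² = 0.0685288; data precision n/σ² = 7/8.52² = 0.0964315.
Posterior precision = 0.0685288 + 0.0964315 = 0.164960, giving posterior SD = 1/√0.164960 = 2.462.
Posterior mean = (0.0685288·41.37 + 0.0964315·45.46) / 0.164960 = 43.761.

Posterior mean ≈ 43.761; posterior SD ≈ 2.462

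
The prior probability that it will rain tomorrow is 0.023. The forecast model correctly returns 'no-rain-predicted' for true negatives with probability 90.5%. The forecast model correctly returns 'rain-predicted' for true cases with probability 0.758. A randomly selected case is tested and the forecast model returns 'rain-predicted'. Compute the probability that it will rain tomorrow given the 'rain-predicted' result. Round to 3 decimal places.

P(H | E) ≈ 0.158

Write H for 'it will rain tomorrow'. Prior odds H:¬H = 0.023/0.977 = 0.023541. For the 'rain-predicted' outcome, the likelihood ratio is 0.758/0.095 = 7.9789.
Posterior odds = 0.023541 × 7.9789 = 0.18784, so P(H|E) = 0.18784/(1+0.18784) = 0.158.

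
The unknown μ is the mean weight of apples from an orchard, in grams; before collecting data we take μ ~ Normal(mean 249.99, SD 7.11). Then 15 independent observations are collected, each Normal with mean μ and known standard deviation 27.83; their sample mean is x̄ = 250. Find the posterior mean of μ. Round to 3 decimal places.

With known σ, the Normal prior is conjugate. Weight on the data is w = (n/σ²)/(n/σ² + 1/τ₀²) = 0.0193671/(0.0193671+0.0197816) = 0.49471.
Posterior mean = w·x̄ + (1−w)·μ₀ = 0.49471·250 + 0.50529·249.99 = 249.995.

Posterior mean ≈ 249.995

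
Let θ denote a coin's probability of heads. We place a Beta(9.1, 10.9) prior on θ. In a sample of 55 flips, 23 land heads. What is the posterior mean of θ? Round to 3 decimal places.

The binomial likelihood is conjugate to the Beta prior: with 23 successes and 32 failures, the posterior is Beta(9.1+23, 10.9+32) = Beta(32.1, 42.9).
E[θ | data] = 32.1/(32.1+42.9) = 0.428.

Posterior mean ≈ 0.428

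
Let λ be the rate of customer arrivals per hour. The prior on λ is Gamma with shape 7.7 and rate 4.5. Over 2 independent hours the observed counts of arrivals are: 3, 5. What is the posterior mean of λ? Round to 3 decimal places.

Total count ∑xᵢ = 8 over n = 2 hours.
Gamma is conjugate to the Poisson likelihood: posterior is Gamma(shape = 7.7+8 = 15.7, rate = 4.5+2 = 6.5).
Posterior mean = shape/rate = 15.7/6.5 = 2.415.

Posterior mean ≈ 2.415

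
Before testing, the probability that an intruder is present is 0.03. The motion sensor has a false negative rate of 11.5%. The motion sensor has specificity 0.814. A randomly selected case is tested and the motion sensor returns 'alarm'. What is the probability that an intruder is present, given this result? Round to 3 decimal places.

Let H be the event that an intruder is present. P(H) = 0.03, so P(¬H) = 0.97. With E the 'alarm' result, P(E|H) = 0.885 and P(E|¬H) = 0.186.
P(E) = 0.885·0.03 + 0.186·0.97 = 0.026550 + 0.18042 = 0.20697.
By Bayes' theorem, P(H|E) = 0.026550 / 0.20697 = 0.128.

P(H | E) ≈ 0.128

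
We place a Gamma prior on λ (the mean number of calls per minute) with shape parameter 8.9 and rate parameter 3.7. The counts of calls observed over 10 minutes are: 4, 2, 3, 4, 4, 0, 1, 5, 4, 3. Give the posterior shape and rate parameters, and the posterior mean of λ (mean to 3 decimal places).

Posterior: Gamma(shape=38.9, rate=13.7); mean ≈ 2.839

Total count ∑xᵢ = 30 over n = 10 minutes.
Gamma is conjugate to the Poisson likelihood: posterior is Gamma(shape = 8.9+30 = 38.9, rate = 3.7+10 = 13.7).
E[λ | data] = 38.9/13.7 = 2.839.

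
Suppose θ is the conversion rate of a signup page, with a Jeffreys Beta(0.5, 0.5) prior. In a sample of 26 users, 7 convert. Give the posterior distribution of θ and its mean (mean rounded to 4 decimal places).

Observing 7 successes and 19 failures updates Beta(0.5, 0.5) by adding the success and failure counts to the two shape parameters: α = 0.5+7 = 7.5, β = 0.5+19 = 19.5.
E[θ | data] = 7.5/(7.5+19.5) = 0.2778.

Posterior: Beta(7.5, 19.5); mean ≈ 0.2778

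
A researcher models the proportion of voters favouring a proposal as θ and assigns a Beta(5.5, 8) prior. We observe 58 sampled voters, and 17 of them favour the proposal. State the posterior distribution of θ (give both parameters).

Observing 17 successes and 41 failures updates Beta(5.5, 8) by adding the success and failure counts to the two shape parameters: α = 5.5+17 = 22.5, β = 8+41 = 49.

Posterior: Beta(22.5, 49)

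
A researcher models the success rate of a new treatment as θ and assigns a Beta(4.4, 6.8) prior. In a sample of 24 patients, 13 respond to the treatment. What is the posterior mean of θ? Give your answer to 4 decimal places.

Posterior mean ≈ 0.4943

The binomial likelihood is conjugate to the Beta prior: with 13 successes and 11 failures, the posterior is Beta(4.4+13, 6.8+11) = Beta(17.4, 17.8).
E[θ | data] = 17.4/(17.4+17.8) = 0.4943.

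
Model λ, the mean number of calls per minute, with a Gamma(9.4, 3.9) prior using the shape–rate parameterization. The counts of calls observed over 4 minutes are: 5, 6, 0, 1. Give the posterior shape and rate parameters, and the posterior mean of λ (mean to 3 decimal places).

The Poisson likelihood adds the total count to the shape and the number of exposure periods to the rate. Here ∑xᵢ = 12 and n = 4, so shape 9.4→21.4 and rate 3.9→7.9.
E[λ | data] = 21.4/7.9 = 2.709.

Posterior: Gamma(shape=21.4, rate=7.9); mean ≈ 2.709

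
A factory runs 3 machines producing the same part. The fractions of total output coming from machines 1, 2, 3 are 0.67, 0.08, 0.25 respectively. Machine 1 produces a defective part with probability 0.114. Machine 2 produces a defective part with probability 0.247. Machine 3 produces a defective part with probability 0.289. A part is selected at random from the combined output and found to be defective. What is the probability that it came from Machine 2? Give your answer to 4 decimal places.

Tabulate prior·likelihood by source: [1] prior 0.67, lik 0.114, product 0.07638; [2] prior 0.08, lik 0.247, product 0.01976; [3] prior 0.25, lik 0.289, product 0.07225.
Normalizing constant = 0.16839; the posterior for Machine 2 is its product over the sum, 0.01976/0.16839 = 0.1173.

Posterior probability ≈ 0.1173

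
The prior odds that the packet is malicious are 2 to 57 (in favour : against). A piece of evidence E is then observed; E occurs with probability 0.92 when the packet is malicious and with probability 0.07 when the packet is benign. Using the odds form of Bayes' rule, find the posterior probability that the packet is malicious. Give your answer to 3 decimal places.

Prior odds = 2/57 = 0.035088.
Likelihood ratio for E = 0.92/0.07 = 13.143.
Posterior odds = prior odds × LR = 0.46115.
Posterior probability = odds/(1+odds) = 0.46115/1.4612 = 0.316.

Posterior probability ≈ 0.316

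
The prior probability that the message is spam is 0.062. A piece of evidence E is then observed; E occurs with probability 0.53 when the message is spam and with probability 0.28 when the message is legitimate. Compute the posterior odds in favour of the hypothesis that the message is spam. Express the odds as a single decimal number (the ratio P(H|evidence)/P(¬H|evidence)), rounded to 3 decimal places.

Posterior odds ≈ 0.125

Prior odds = 0.062/(1−0.062) = 0.066098.
Likelihood ratio for E = 0.53/0.28 = 1.8929.
Posterior odds = prior odds × LR = 0.12511.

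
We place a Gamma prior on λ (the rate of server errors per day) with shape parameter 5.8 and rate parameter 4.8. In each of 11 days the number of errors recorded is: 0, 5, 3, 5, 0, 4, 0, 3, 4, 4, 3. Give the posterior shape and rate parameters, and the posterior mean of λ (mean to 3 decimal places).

Posterior: Gamma(shape=36.8, rate=15.8); mean ≈ 2.329

The Poisson likelihood adds the total count to the shape and the number of exposure periods to the rate. Here ∑xᵢ = 31 and n = 11, so shape 5.8→36.8 and rate 4.8→15.8.
E[λ | data] = 36.8/15.8 = 2.329.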